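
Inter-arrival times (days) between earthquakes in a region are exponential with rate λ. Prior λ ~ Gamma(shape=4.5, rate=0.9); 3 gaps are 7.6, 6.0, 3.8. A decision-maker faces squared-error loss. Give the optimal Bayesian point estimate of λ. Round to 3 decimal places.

0.410

Σ times = 17.4. Posterior: Gamma(shape = 4.5+3 = 7.5, rate = 0.9+17.4 = 18.3).
Mode = (α−1)/β = 6.5/18.3 = 0.355.
Mean = α/β = 7.5/18.3 = 0.410.
Squared-error loss ⇒ the optimal estimator is the posterior mean.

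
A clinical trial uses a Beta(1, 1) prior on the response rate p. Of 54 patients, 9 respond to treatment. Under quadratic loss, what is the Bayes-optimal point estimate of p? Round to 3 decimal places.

Posterior: Beta(1+9, 1+45) = Beta(10, 46).
Mode = (10−1)/(10+46−2) = 9/54 = 0.167.
Mean = 10/(10+46) = 10/56 = 0.179.
Quadratic loss ⇒ the optimal estimator is the posterior mean.

0.179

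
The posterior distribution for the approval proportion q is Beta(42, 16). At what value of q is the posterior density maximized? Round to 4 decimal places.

Mode = (42−1)/(42+16−2) = 41/56 = 0.7321.
Mean = 42/(42+16) = 42/58 = 0.7241.
This is the posterior mode — the MAP estimate.

0.7321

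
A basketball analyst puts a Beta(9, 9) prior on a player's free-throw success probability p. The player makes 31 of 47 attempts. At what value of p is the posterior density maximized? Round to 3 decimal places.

Posterior: Beta(9+31, 9+16) = Beta(40, 25).
Mode = (40−1)/(40+25−2) = 39/63 = 0.619.
Mean = 40/(40+25) = 40/65 = 0.615.
This is the posterior mode — the MAP estimate.

0.619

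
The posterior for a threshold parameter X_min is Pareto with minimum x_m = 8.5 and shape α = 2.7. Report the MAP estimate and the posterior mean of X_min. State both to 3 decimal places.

X_min_MAP = 8.500, E[X_min|data] = 13.500

The Pareto density is strictly decreasing on [x_m, ∞), so the mode is x_m = 8.500.
Mean = α·x_m/(α−1) = 2.7·8.5/1.7 = 13.500.
Right-skewed posterior ⇒ mode < mean.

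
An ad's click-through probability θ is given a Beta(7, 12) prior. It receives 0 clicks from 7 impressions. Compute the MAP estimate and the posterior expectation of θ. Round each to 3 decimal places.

Posterior: Beta(7+0, 12+7) = Beta(7, 19).
Mode = (7−1)/(7+19−2) = 6/24 = 0.250.
Mean = 7/(7+19) = 7/26 = 0.269.
The mean is pulled above the mode by the posterior's right skew.

MAP = 0.250; posterior mean = 0.269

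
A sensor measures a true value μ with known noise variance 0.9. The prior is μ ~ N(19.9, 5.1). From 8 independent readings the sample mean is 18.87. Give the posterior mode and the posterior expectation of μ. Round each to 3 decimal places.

Posterior for μ is Normal. Precision-weighted mean: (1/5.1·19.9 + 8/0.9·18.87) / (1/5.1 + 8/0.9) = 18.892.
A Normal posterior is symmetric, so mode = mean.

MAP = 18.892, posterior mean = 18.892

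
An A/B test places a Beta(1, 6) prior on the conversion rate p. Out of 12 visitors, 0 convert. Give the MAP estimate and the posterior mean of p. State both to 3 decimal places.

MAP estimate = 0.000, posterior mean = 0.053

Posterior: Beta(1+0, 6+12) = Beta(1, 18).
Since α = 1 ≤ 1 and β > 1, the Beta density is monotone decreasing on [0,1]; the mode is at 0.
Mean = 1/(1+18) = 0.053.
The mean is pulled above the mode by the posterior's right skew.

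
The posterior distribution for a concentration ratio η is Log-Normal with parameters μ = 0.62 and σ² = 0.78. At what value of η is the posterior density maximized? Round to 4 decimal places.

0.8521

Mode = exp(μ − σ²) = exp(-0.16) = 0.8521.
Mean = exp(μ + σ²/2) = exp(1.010) = 2.7456.
This is the posterior mode — the MAP estimate.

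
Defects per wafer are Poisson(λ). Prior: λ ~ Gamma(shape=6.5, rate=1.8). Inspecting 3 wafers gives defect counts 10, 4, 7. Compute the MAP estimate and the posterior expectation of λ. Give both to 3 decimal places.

Σ counts = 21. Posterior: Gamma(shape = 6.5+21 = 27.5, rate = 1.8+3 = 4.8).
Mode = (α−1)/β = 26.5/4.8 = 5.521.
Mean = α/β = 27.5/4.8 = 5.729.

MAP: 5.521. Posterior mean: 5.729.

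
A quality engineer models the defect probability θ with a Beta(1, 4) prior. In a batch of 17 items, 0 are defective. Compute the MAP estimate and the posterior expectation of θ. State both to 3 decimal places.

Posterior: Beta(1+0, 4+17) = Beta(1, 21).
Since α = 1 ≤ 1 and β > 1, the Beta density is monotone decreasing on [0,1]; the mode is at 0.
Mean = 1/(1+21) = 0.045.

θ_MAP = 0.000, E[θ|data] = 0.045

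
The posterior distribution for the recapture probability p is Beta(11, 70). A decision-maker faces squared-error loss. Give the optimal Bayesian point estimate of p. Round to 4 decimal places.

Mode = (11−1)/(11+70−2) = 10/79 = 0.1266.
Mean = 11/(11+70) = 11/81 = 0.1358.
Squared-error loss ⇒ the optimal estimator is the posterior mean.

0.1358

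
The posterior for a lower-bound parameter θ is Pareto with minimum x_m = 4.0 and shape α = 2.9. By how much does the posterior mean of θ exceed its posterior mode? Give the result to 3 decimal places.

The Pareto density is strictly decreasing on [x_m, ∞), so the mode is x_m = 4.000.
Mean = α·x_m/(α−1) = 2.9·4.0/1.9 = 6.105.
Difference = 6.105 − 4.000 = 2.105.

2.105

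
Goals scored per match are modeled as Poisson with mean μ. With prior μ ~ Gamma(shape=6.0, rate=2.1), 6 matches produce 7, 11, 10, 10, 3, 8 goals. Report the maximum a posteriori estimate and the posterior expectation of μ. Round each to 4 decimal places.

maximum a posteriori estimate = 6.6667, posterior expectation = 6.7901

Σ counts = 49. Posterior: Gamma(shape = 6.0+49 = 55.0, rate = 2.1+6 = 8.1).
Mode = (α−1)/β = 54.0/8.1 = 6.6667.
Mean = α/β = 55.0/8.1 = 6.7901.
Right-skewed posterior ⇒ mode < mean.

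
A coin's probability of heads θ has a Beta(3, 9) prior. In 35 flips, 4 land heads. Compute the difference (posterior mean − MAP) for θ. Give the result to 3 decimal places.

Posterior: Beta(3+4, 9+31) = Beta(7, 40).
Mode = (7−1)/(7+40−2) = 6/45 = 0.133.
Mean = 7/(7+40) = 7/47 = 0.149.
Difference = 0.149 − 0.133 = 0.016.

0.016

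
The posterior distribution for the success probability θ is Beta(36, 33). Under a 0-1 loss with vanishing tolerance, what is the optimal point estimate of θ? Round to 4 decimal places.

Mode = (36−1)/(36+33−2) = 35/67 = 0.5224.
Mean = 36/(36+33) = 36/69 = 0.5217.
This is the posterior mode — the MAP estimate.

0.5224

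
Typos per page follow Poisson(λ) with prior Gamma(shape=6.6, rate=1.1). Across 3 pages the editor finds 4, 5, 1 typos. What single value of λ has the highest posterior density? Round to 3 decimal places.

Σ counts = 10. Posterior: Gamma(shape = 6.6+10 = 16.6, rate = 1.1+3 = 4.1).
Mode = (α−1)/β = 15.6/4.1 = 3.805.
Mean = α/β = 16.6/4.1 = 4.049.
This is the posterior mode — the MAP estimate.

3.805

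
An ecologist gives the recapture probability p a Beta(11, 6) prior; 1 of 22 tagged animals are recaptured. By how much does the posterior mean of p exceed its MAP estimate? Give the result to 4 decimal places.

0.0104

Posterior: Beta(11+1, 6+21) = Beta(12, 27).
Mode = (12−1)/(12+27−2) = 11/37 = 0.2973.
Mean = 12/(12+27) = 12/39 = 0.3077.
Difference = 0.3077 − 0.2973 = 0.0104.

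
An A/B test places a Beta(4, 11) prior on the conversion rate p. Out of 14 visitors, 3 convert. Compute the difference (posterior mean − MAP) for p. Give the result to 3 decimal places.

0.019

Posterior: Beta(4+3, 11+11) = Beta(7, 22).
Mode = (7−1)/(7+22−2) = 6/27 = 0.222.
Mean = 7/(7+22) = 7/29 = 0.241.
Difference = 0.241 − 0.222 = 0.019.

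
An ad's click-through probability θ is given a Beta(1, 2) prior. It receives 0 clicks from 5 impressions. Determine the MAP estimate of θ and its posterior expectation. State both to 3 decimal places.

MAP = 0.000, posterior mean = 0.125

Posterior: Beta(1+0, 2+5) = Beta(1, 7).
Since α = 1 ≤ 1 and β > 1, the Beta density is monotone decreasing on [0,1]; the mode is at 0.
Mean = 1/(1+7) = 0.125.
Mean > mode: the posterior has a right tail.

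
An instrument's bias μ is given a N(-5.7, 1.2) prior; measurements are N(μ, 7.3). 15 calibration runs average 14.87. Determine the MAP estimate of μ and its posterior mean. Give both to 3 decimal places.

Posterior for μ is Normal. Precision-weighted mean: (1/1.2·-5.7 + 15/7.3·14.87) / (1/1.2 + 15/7.3) = 8.935.
A Normal posterior is symmetric, so mode = mean.

μ_MAP = 8.935, E[μ|data] = 8.935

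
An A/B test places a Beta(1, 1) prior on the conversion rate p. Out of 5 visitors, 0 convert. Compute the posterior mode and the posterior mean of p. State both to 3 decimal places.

Posterior: Beta(1+0, 1+5) = Beta(1, 6).
Since α = 1 ≤ 1 and β > 1, the Beta density is monotone decreasing on [0,1]; the mode is at 0.
Mean = 1/(1+6) = 0.143.
Mean > mode: the posterior has a right tail.

MAP: 0.000. Posterior mean: 0.143.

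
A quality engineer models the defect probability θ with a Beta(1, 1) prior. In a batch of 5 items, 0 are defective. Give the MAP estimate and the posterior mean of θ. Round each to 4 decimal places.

MAP = 0.0000; posterior mean = 0.1429

Posterior: Beta(1+0, 1+5) = Beta(1, 6).
Since α = 1 ≤ 1 and β > 1, the Beta density is monotone decreasing on [0,1]; the mode is at 0.
Mean = 1/(1+6) = 0.1429.
Right-skewed posterior ⇒ mode < mean.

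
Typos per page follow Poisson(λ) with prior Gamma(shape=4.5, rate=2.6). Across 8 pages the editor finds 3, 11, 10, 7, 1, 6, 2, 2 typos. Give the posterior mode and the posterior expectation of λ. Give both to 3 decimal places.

Σ counts = 42. Posterior: Gamma(shape = 4.5+42 = 46.5, rate = 2.6+8 = 10.6).
Mode = (α−1)/β = 45.5/10.6 = 4.292.
Mean = α/β = 46.5/10.6 = 4.387.
Right-skewed posterior ⇒ mode < mean.

MAP = 4.292, posterior mean = 4.387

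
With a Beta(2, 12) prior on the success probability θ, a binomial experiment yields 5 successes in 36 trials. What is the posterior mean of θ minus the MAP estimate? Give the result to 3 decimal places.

0.015

Posterior: Beta(2+5, 12+31) = Beta(7, 43).
Mode = (7−1)/(7+43−2) = 6/48 = 0.125.
Mean = 7/(7+43) = 7/50 = 0.140.
Difference = 0.140 − 0.125 = 0.015.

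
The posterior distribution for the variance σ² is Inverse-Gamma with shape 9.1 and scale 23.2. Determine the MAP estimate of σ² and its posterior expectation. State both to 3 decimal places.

MAP: 2.297. Posterior mean: 2.864.

Mode = β/(α+1) = 23.2/10.1 = 2.297.
Mean = β/(α−1) = 23.2/8.1 = 2.864.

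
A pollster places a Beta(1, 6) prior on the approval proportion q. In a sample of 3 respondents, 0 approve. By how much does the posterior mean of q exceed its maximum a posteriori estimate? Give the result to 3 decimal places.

0.100

Posterior: Beta(1+0, 6+3) = Beta(1, 9).
Since α = 1 ≤ 1 and β > 1, the Beta density is monotone decreasing on [0,1]; the mode is at 0.
Mean = 1/(1+9) = 0.100.
Difference = 0.100 − 0.000 = 0.100.
The posterior is right-skewed, so the mean exceeds the mode.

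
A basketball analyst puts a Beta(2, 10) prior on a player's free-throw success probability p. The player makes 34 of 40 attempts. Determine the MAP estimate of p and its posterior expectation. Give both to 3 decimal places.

Posterior: Beta(2+34, 10+6) = Beta(36, 16).
Mode = (36−1)/(36+16−2) = 35/50 = 0.700.
Mean = 36/(36+16) = 36/52 = 0.692.

MAP = 0.700; posterior mean = 0.692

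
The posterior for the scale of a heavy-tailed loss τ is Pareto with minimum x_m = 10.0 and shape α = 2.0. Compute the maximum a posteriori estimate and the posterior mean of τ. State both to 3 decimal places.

The Pareto density is strictly decreasing on [x_m, ∞), so the mode is x_m = 10.000.
Mean = α·x_m/(α−1) = 2.0·10.0/1.0 = 20.000.
Mean > mode: the posterior has a right tail.

MAP: 10.000. Posterior mean: 20.000.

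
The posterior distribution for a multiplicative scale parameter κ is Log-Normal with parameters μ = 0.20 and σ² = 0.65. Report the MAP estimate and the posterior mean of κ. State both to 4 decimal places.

Mode = exp(μ − σ²) = exp(-0.45) = 0.6376.
Mean = exp(μ + σ²/2) = exp(0.525) = 1.6905.
The mean is pulled above the mode by the posterior's right skew.

MAP = 0.6376; posterior mean = 1.6905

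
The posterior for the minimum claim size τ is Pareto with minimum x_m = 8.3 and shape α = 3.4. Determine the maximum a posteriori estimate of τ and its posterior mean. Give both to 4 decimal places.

MAP = 8.3000, posterior mean = 11.7583

The Pareto density is strictly decreasing on [x_m, ∞), so the mode is x_m = 8.3000.
Mean = α·x_m/(α−1) = 3.4·8.3/2.4 = 11.7583.
The posterior is right-skewed, so the mean exceeds the mode.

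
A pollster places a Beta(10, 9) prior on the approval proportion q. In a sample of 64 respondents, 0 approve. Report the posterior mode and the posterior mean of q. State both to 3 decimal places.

Posterior: Beta(10+0, 9+64) = Beta(10, 73).
Mode = (10−1)/(10+73−2) = 9/81 = 0.111.
Mean = 10/(10+73) = 10/83 = 0.120.

MAP = 0.111; posterior mean = 0.120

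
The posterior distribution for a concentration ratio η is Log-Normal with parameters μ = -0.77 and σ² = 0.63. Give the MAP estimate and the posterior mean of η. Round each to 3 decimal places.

η_MAP = 0.247, E[η|data] = 0.634

Mode = exp(μ − σ²) = exp(-1.40) = 0.247.
Mean = exp(μ + σ²/2) = exp(-0.455) = 0.634.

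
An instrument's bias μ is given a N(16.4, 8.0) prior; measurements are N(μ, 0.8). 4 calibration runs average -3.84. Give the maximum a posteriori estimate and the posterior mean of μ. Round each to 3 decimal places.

Posterior for μ is Normal. Precision-weighted mean: (1/8.0·16.4 + 4/0.8·-3.84) / (1/8.0 + 4/0.8) = -3.346.
A Normal posterior is symmetric, so mode = mean.

MAP = -3.346; posterior mean = -3.346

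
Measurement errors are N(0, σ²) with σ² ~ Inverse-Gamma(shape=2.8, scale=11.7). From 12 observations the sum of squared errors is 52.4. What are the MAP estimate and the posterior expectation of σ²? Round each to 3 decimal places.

MAP = 3.867; posterior mean = 4.859

Posterior: Inverse-Gamma(shape = 2.8+12/2 = 8.8, scale = 11.7+52.4/2 = 37.9).
Mode = β/(α+1) = 37.9/9.8 = 3.867.
Mean = β/(α−1) = 37.9/7.8 = 4.859.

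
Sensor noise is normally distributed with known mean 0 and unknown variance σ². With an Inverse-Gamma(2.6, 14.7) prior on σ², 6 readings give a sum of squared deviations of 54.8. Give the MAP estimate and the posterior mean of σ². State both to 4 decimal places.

MAP estimate = 6.3788, posterior mean = 9.1522

Posterior: Inverse-Gamma(shape = 2.6+6/2 = 5.6, scale = 14.7+54.8/2 = 42.1).
Mode = β/(α+1) = 42.1/6.6 = 6.3788.
Mean = β/(α−1) = 42.1/4.6 = 9.1522.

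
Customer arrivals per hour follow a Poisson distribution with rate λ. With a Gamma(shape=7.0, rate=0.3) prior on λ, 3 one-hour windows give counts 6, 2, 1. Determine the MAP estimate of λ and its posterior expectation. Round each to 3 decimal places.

MAP = 4.545, posterior mean = 4.848

Σ counts = 9. Posterior: Gamma(shape = 7.0+9 = 16.0, rate = 0.3+3 = 3.3).
Mode = (α−1)/β = 15.0/3.3 = 4.545.
Mean = α/β = 16.0/3.3 = 4.848.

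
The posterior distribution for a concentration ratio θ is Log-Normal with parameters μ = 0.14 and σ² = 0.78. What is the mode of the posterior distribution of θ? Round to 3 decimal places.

0.527

Mode = exp(μ − σ²) = exp(-0.64) = 0.527.
Mean = exp(μ + σ²/2) = exp(0.530) = 1.699.
This is the posterior mode — the MAP estimate.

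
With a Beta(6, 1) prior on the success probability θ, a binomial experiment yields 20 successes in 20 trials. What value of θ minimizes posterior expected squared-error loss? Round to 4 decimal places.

Posterior: Beta(6+20, 1+0) = Beta(26, 1).
Since β = 1 ≤ 1 and α > 1, the Beta density is monotone increasing on [0,1]; the mode is at 1.
Mean = 26/(26+1) = 0.9630.
Squared-error loss ⇒ the optimal estimator is the posterior mean.

0.9630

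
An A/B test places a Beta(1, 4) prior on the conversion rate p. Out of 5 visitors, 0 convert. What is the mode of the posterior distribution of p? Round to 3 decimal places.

Posterior: Beta(1+0, 4+5) = Beta(1, 9).
Since α = 1 ≤ 1 and β > 1, the Beta density is monotone decreasing on [0,1]; the mode is at 0.
Mean = 1/(1+9) = 0.100.
This is the posterior mode — the MAP estimate.

0.000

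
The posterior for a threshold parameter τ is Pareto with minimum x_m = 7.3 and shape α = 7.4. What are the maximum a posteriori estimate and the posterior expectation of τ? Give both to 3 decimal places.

The Pareto density is strictly decreasing on [x_m, ∞), so the mode is x_m = 7.300.
Mean = α·x_m/(α−1) = 7.4·7.3/6.4 = 8.441.
Mean > mode: the posterior has a right tail.

maximum a posteriori estimate = 7.300, posterior expectation = 8.441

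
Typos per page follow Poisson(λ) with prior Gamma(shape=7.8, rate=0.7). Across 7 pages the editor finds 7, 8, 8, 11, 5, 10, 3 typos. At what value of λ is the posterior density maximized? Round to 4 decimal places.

Σ counts = 52. Posterior: Gamma(shape = 7.8+52 = 59.8, rate = 0.7+7 = 7.7).
Mode = (α−1)/β = 58.8/7.7 = 7.6364.
Mean = α/β = 59.8/7.7 = 7.7662.
This is the posterior mode — the MAP estimate.

7.6364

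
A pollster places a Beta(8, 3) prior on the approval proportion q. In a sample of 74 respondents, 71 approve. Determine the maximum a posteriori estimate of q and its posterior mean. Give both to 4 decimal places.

Posterior: Beta(8+71, 3+3) = Beta(79, 6).
Mode = (79−1)/(79+6−2) = 78/83 = 0.9398.
Mean = 79/(79+6) = 79/85 = 0.9294.
Left-skewed posterior ⇒ mean < mode.

maximum a posteriori estimate = 0.9398, posterior mean = 0.9294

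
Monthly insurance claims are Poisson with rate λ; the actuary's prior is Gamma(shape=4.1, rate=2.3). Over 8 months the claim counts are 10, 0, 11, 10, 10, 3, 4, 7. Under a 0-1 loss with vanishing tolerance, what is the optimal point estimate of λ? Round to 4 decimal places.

5.6408

Σ counts = 55. Posterior: Gamma(shape = 4.1+55 = 59.1, rate = 2.3+8 = 10.3).
Mode = (α−1)/β = 58.1/10.3 = 5.6408.
Mean = α/β = 59.1/10.3 = 5.7379.
This is the posterior mode — the MAP estimate.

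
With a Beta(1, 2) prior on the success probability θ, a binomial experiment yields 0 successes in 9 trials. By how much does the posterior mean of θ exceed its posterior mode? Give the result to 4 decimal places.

Posterior: Beta(1+0, 2+9) = Beta(1, 11).
Since α = 1 ≤ 1 and β > 1, the Beta density is monotone decreasing on [0,1]; the mode is at 0.
Mean = 1/(1+11) = 0.0833.
Difference = 0.0833 − 0.0000 = 0.0833.
The mean is pulled above the mode by the posterior's right skew.

0.0833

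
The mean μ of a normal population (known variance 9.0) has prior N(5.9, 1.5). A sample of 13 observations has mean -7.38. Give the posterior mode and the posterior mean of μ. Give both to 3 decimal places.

Posterior for μ is Normal. Precision-weighted mean: (1/1.5·5.9 + 13/9.0·-7.38) / (1/1.5 + 13/9.0) = -3.186.
A Normal posterior is symmetric, so mode = mean.

MAP = -3.186; posterior mean = -3.186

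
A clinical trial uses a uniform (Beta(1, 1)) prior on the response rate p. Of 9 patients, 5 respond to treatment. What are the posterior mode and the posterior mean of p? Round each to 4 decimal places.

MAP: 0.5556. Posterior mean: 0.5455.

Posterior: Beta(1+5, 1+4) = Beta(6, 5).
Mode = (6−1)/(6+5−2) = 5/9 = 0.5556.
Mean = 6/(6+5) = 6/11 = 0.5455.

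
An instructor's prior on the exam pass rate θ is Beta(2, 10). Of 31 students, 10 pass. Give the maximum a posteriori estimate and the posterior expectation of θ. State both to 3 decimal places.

θ_MAP = 0.268, E[θ|data] = 0.279

Posterior: Beta(2+10, 10+21) = Beta(12, 31).
Mode = (12−1)/(12+31−2) = 11/41 = 0.268.
Mean = 12/(12+31) = 12/43 = 0.279.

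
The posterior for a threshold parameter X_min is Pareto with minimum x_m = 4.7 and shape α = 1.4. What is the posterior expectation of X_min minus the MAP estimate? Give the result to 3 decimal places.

The Pareto density is strictly decreasing on [x_m, ∞), so the mode is x_m = 4.700.
Mean = α·x_m/(α−1) = 1.4·4.7/0.4 = 16.450.
Difference = 16.450 − 4.700 = 11.750.
The mean is pulled above the mode by the posterior's right skew.

11.750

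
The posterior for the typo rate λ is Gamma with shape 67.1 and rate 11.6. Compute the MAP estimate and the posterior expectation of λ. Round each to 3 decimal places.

Mode = (α−1)/β = 66.1/11.6 = 5.698.
Mean = α/β = 67.1/11.6 = 5.784.
Mean > mode: the posterior has a right tail.

MAP = 5.698, posterior mean = 5.784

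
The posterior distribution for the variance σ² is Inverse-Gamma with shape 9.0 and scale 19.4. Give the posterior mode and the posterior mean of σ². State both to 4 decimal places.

Mode = β/(α+1) = 19.4/10.0 = 1.9400.
Mean = β/(α−1) = 19.4/8.0 = 2.4250.

posterior mode = 1.9400, posterior mean = 2.4250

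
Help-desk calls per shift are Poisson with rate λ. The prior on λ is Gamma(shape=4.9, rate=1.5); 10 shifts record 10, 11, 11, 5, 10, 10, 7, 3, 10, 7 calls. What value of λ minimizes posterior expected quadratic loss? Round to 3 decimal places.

7.730

Σ counts = 84. Posterior: Gamma(shape = 4.9+84 = 88.9, rate = 1.5+10 = 11.5).
Mode = (α−1)/β = 87.9/11.5 = 7.643.
Mean = α/β = 88.9/11.5 = 7.730.
Quadratic loss ⇒ the optimal estimator is the posterior mean.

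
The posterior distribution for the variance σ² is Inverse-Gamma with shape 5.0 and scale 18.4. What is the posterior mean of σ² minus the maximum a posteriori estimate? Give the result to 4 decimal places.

Mode = β/(α+1) = 18.4/6.0 = 3.0667.
Mean = β/(α−1) = 18.4/4.0 = 4.6000.
Difference = 4.6000 − 3.0667 = 1.5333.

1.5333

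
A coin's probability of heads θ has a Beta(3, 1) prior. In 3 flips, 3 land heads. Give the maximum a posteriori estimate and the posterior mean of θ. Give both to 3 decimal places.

Posterior: Beta(3+3, 1+0) = Beta(6, 1).
Since β = 1 ≤ 1 and α > 1, the Beta density is monotone increasing on [0,1]; the mode is at 1.
Mean = 6/(6+1) = 0.857.

maximum a posteriori estimate = 1.000, posterior mean = 0.857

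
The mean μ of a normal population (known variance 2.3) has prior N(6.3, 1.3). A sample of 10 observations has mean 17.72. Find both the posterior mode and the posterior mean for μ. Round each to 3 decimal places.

posterior mode = 16.003, posterior mean = 16.003

Posterior for μ is Normal. Precision-weighted mean: (1/1.3·6.3 + 10/2.3·17.72) / (1/1.3 + 10/2.3) = 16.003.
A Normal posterior is symmetric, so mode = mean.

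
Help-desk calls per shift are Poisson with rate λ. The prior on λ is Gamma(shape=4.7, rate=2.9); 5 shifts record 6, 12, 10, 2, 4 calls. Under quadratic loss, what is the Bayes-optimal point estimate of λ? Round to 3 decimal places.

4.899

Σ counts = 34. Posterior: Gamma(shape = 4.7+34 = 38.7, rate = 2.9+5 = 7.9).
Mode = (α−1)/β = 37.7/7.9 = 4.772.
Mean = α/β = 38.7/7.9 = 4.899.
Quadratic loss ⇒ the optimal estimator is the posterior mean.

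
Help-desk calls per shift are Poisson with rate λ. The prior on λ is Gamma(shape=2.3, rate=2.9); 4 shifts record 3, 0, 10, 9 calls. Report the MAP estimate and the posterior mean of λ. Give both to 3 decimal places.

Σ counts = 22. Posterior: Gamma(shape = 2.3+22 = 24.3, rate = 2.9+4 = 6.9).
Mode = (α−1)/β = 23.3/6.9 = 3.377.
Mean = α/β = 24.3/6.9 = 3.522.
The mean is pulled above the mode by the posterior's right skew.

MAP = 3.377; posterior mean = 3.522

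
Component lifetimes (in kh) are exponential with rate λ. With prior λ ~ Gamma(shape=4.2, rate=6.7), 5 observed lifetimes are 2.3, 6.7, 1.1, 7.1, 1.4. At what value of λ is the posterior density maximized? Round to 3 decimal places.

0.324

Σ times = 18.6. Posterior: Gamma(shape = 4.2+5 = 9.2, rate = 6.7+18.6 = 25.3).
Mode = (α−1)/β = 8.2/25.3 = 0.324.
Mean = α/β = 9.2/25.3 = 0.364.
This is the posterior mode — the MAP estimate.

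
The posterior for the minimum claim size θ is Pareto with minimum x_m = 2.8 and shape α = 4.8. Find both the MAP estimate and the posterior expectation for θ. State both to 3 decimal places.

The Pareto density is strictly decreasing on [x_m, ∞), so the mode is x_m = 2.800.
Mean = α·x_m/(α−1) = 4.8·2.8/3.8 = 3.537.

MAP estimate = 2.800, posterior expectation = 3.537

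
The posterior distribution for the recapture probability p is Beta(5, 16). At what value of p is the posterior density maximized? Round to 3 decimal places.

0.211

Mode = (5−1)/(5+16−2) = 4/19 = 0.211.
Mean = 5/(5+16) = 5/21 = 0.238.
This is the posterior mode — the MAP estimate.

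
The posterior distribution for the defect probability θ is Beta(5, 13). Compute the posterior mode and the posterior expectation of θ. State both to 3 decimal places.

Mode = (5−1)/(5+13−2) = 4/16 = 0.250.
Mean = 5/(5+13) = 5/18 = 0.278.
Right-skewed posterior ⇒ mode < mean.

MAP = 0.250; posterior mean = 0.278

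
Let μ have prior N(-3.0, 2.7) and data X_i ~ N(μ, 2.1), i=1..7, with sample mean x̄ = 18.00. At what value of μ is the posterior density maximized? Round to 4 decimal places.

Posterior for μ is Normal. Precision-weighted mean: (1/2.7·-3.0 + 7/2.1·18.00) / (1/2.7 + 7/2.1) = 15.9000.
A Normal posterior is symmetric, so mode = mean.
This is the posterior mode — the MAP estimate.

15.9000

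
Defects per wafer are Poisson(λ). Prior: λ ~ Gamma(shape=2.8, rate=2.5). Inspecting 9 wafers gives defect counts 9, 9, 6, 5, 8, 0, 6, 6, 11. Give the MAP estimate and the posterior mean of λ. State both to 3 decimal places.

MAP: 5.374. Posterior mean: 5.461.

Σ counts = 60. Posterior: Gamma(shape = 2.8+60 = 62.8, rate = 2.5+9 = 11.5).
Mode = (α−1)/β = 61.8/11.5 = 5.374.
Mean = α/β = 62.8/11.5 = 5.461.
The posterior is right-skewed, so the mean exceeds the mode.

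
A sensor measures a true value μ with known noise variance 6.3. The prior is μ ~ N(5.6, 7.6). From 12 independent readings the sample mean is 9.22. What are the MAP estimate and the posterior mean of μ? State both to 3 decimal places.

Posterior for μ is Normal. Precision-weighted mean: (1/7.6·5.6 + 12/6.3·9.22) / (1/7.6 + 12/6.3) = 8.986.
A Normal posterior is symmetric, so mode = mean.

MAP = 8.986, posterior mean = 8.986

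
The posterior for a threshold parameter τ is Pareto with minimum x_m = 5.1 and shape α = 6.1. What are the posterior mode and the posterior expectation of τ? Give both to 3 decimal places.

The Pareto density is strictly decreasing on [x_m, ∞), so the mode is x_m = 5.100.
Mean = α·x_m/(α−1) = 6.1·5.1/5.1 = 6.100.

MAP = 5.100; posterior mean = 6.100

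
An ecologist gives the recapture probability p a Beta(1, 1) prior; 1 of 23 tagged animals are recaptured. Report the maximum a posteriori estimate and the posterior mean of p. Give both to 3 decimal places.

MAP: 0.043. Posterior mean: 0.080.

Posterior: Beta(1+1, 1+22) = Beta(2, 23).
Mode = (2−1)/(2+23−2) = 1/23 = 0.043.
With a flat prior the MAP equals the MLE, 1/23.
Mean = 2/(2+23) = 2/25 = 0.080.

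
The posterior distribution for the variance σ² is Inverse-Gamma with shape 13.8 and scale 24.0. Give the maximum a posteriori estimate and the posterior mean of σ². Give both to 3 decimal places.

MAP = 1.622, posterior mean = 1.875

Mode = β/(α+1) = 24.0/14.8 = 1.622.
Mean = β/(α−1) = 24.0/12.8 = 1.875.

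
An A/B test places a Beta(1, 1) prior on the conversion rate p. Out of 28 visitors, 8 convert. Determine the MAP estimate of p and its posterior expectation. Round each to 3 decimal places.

Posterior: Beta(1+8, 1+20) = Beta(9, 21).
Mode = (9−1)/(9+21−2) = 8/28 = 0.286.
With a flat prior the MAP equals the MLE, 8/28.
Mean = 9/(9+21) = 9/30 = 0.300.
The posterior is right-skewed, so the mean exceeds the mode.

MAP: 0.286. Posterior mean: 0.300.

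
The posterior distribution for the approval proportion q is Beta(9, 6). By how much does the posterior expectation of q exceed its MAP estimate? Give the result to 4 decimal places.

Mode = (9−1)/(9+6−2) = 8/13 = 0.6154.
Mean = 9/(9+6) = 9/15 = 0.6000.
Difference = 0.6000 − 0.6154 = -0.0154.

-0.0154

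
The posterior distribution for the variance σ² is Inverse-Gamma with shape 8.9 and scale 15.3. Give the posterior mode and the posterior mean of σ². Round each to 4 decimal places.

MAP = 1.5455; posterior mean = 1.9367

Mode = β/(α+1) = 15.3/9.9 = 1.5455.
Mean = β/(α−1) = 15.3/7.9 = 1.9367.
The mean is pulled above the mode by the posterior's right skew.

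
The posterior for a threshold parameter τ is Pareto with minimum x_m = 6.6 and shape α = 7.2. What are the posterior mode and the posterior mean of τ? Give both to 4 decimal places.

The Pareto density is strictly decreasing on [x_m, ∞), so the mode is x_m = 6.6000.
Mean = α·x_m/(α−1) = 7.2·6.6/6.2 = 7.6645.

MAP = 6.6000, posterior mean = 7.6645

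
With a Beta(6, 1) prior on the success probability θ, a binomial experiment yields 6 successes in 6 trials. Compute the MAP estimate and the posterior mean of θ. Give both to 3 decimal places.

Posterior: Beta(6+6, 1+0) = Beta(12, 1).
Since β = 1 ≤ 1 and α > 1, the Beta density is monotone increasing on [0,1]; the mode is at 1.
Mean = 12/(12+1) = 0.923.

θ_MAP = 1.000, E[θ|data] = 0.923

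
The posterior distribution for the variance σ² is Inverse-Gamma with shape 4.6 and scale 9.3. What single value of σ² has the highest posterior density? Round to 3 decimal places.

Mode = β/(α+1) = 9.3/5.6 = 1.661.
Mean = β/(α−1) = 9.3/3.6 = 2.583.
This is the posterior mode — the MAP estimate.

1.661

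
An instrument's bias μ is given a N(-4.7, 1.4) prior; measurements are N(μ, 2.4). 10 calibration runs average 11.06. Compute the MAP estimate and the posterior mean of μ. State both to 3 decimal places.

Posterior for μ is Normal. Precision-weighted mean: (1/1.4·-4.7 + 10/2.4·11.06) / (1/1.4 + 10/2.4) = 8.754.
A Normal posterior is symmetric, so mode = mean.

μ_MAP = 8.754, E[μ|data] = 8.754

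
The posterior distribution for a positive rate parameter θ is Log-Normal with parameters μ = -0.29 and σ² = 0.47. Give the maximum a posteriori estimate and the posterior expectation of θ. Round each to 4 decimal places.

Mode = exp(μ − σ²) = exp(-0.76) = 0.4677.
Mean = exp(μ + σ²/2) = exp(-0.055) = 0.9465.
The mean is pulled above the mode by the posterior's right skew.

MAP: 0.4677. Posterior mean: 0.9465.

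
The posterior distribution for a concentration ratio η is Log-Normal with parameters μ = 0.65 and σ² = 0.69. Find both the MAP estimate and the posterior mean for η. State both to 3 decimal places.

Mode = exp(μ − σ²) = exp(-0.04) = 0.961.
Mean = exp(μ + σ²/2) = exp(0.995) = 2.705.
The posterior is right-skewed, so the mean exceeds the mode.

MAP = 0.961; posterior mean = 2.705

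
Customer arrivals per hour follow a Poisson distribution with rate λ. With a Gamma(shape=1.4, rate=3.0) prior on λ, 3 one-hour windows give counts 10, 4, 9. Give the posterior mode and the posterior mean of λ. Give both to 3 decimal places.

λ_MAP = 3.900, E[λ|data] = 4.067

Σ counts = 23. Posterior: Gamma(shape = 1.4+23 = 24.4, rate = 3.0+3 = 6.0).
Mode = (α−1)/β = 23.4/6.0 = 3.900.
Mean = α/β = 24.4/6.0 = 4.067.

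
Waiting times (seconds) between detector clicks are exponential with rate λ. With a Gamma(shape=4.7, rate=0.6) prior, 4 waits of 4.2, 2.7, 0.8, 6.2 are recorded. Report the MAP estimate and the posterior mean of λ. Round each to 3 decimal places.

MAP estimate = 0.531, posterior mean = 0.600

Σ times = 13.9. Posterior: Gamma(shape = 4.7+4 = 8.7, rate = 0.6+13.9 = 14.5).
Mode = (α−1)/β = 7.7/14.5 = 0.531.
Mean = α/β = 8.7/14.5 = 0.600.
Mean > mode: the posterior has a right tail.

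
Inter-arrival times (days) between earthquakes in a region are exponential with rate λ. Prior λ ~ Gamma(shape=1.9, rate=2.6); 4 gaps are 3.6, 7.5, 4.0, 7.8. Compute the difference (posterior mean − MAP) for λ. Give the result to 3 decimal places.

Σ times = 22.9. Posterior: Gamma(shape = 1.9+4 = 5.9, rate = 2.6+22.9 = 25.5).
Mode = (α−1)/β = 4.9/25.5 = 0.192.
Mean = α/β = 5.9/25.5 = 0.231.
Difference = 0.231 − 0.192 = 0.039.

0.039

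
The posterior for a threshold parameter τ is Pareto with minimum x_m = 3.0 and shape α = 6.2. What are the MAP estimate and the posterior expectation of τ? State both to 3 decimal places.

MAP: 3.000. Posterior mean: 3.577.

The Pareto density is strictly decreasing on [x_m, ∞), so the mode is x_m = 3.000.
Mean = α·x_m/(α−1) = 6.2·3.0/5.2 = 3.577.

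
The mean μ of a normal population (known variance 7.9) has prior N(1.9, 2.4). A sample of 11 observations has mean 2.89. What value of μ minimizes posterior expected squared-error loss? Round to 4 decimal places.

Posterior for μ is Normal. Precision-weighted mean: (1/2.4·1.9 + 11/7.9·2.89) / (1/2.4 + 11/7.9) = 2.6620.
A Normal posterior is symmetric, so mode = mean.
Squared-error loss ⇒ the optimal estimator is the posterior mean.

2.6620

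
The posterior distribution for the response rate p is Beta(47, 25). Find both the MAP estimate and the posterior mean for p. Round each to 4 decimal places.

Mode = (47−1)/(47+25−2) = 46/70 = 0.6571.
Mean = 47/(47+25) = 47/72 = 0.6528.

MAP = 0.6571, posterior mean = 0.6528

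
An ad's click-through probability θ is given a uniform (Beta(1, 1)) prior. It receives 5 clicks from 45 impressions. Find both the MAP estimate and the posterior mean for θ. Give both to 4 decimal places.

Posterior: Beta(1+5, 1+40) = Beta(6, 41).
Mode = (6−1)/(6+41−2) = 5/45 = 0.1111.
With a flat prior the MAP equals the MLE, 5/45.
Mean = 6/(6+41) = 6/47 = 0.1277.
The mean is pulled above the mode by the posterior's right skew.

MAP = 0.1111, posterior mean = 0.1277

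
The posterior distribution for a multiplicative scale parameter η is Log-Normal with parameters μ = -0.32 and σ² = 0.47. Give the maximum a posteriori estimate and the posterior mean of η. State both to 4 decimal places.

η_MAP = 0.4538, E[η|data] = 0.9185

Mode = exp(μ − σ²) = exp(-0.79) = 0.4538.
Mean = exp(μ + σ²/2) = exp(-0.085) = 0.9185.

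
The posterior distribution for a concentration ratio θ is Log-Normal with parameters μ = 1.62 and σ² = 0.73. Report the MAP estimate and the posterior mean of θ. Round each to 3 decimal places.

Mode = exp(μ − σ²) = exp(0.89) = 2.435.
Mean = exp(μ + σ²/2) = exp(1.985) = 7.279.

MAP estimate = 2.435, posterior mean = 7.279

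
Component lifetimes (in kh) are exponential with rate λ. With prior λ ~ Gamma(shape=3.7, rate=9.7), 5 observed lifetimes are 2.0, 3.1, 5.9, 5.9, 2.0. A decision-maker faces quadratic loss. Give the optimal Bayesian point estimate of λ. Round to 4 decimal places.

Σ times = 18.9. Posterior: Gamma(shape = 3.7+5 = 8.7, rate = 9.7+18.9 = 28.6).
Mode = (α−1)/β = 7.7/28.6 = 0.2692.
Mean = α/β = 8.7/28.6 = 0.3042.
Quadratic loss ⇒ the optimal estimator is the posterior mean.

0.3042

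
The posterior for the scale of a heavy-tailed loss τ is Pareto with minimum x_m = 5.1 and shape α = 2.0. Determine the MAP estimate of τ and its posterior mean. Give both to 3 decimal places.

τ_MAP = 5.100, E[τ|data] = 10.200

The Pareto density is strictly decreasing on [x_m, ∞), so the mode is x_m = 5.100.
Mean = α·x_m/(α−1) = 2.0·5.1/1.0 = 10.200.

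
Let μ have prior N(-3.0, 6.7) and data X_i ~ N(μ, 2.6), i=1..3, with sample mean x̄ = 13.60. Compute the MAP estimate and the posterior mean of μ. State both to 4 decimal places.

Posterior for μ is Normal. Precision-weighted mean: (1/6.7·-3.0 + 3/2.6·13.60) / (1/6.7 + 3/2.6) = 11.6987.
A Normal posterior is symmetric, so mode = mean.

μ_MAP = 11.6987, E[μ|data] = 11.6987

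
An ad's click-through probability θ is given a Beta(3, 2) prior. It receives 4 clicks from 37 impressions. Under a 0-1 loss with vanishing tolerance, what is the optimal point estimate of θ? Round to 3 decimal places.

0.150

Posterior: Beta(3+4, 2+33) = Beta(7, 35).
Mode = (7−1)/(7+35−2) = 6/40 = 0.150.
Mean = 7/(7+35) = 7/42 = 0.167.
This is the posterior mode — the MAP estimate.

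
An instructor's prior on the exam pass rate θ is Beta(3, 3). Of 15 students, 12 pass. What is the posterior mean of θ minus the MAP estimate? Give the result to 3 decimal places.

-0.023

Posterior: Beta(3+12, 3+3) = Beta(15, 6).
Mode = (15−1)/(15+6−2) = 14/19 = 0.737.
Mean = 15/(15+6) = 15/21 = 0.714.
Difference = 0.714 − 0.737 = -0.023.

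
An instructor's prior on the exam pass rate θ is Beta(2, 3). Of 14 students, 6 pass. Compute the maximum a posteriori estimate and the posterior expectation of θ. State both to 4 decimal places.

maximum a posteriori estimate = 0.4118, posterior expectation = 0.4211

Posterior: Beta(2+6, 3+8) = Beta(8, 11).
Mode = (8−1)/(8+11−2) = 7/17 = 0.4118.
Mean = 8/(8+11) = 8/19 = 0.4211.
The mean is pulled above the mode by the posterior's right skew.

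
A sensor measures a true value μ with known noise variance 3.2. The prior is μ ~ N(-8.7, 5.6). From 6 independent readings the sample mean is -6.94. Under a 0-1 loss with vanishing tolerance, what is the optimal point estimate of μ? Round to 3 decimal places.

-7.093

Posterior for μ is Normal. Precision-weighted mean: (1/5.6·-8.7 + 6/3.2·-6.94) / (1/5.6 + 6/3.2) = -7.093.
A Normal posterior is symmetric, so mode = mean.
This is the posterior mode — the MAP estimate.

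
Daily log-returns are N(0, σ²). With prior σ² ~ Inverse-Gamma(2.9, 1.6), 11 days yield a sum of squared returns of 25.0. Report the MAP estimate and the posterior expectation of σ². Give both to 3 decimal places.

MAP: 1.500. Posterior mean: 1.905.

Posterior: Inverse-Gamma(shape = 2.9+11/2 = 8.4, scale = 1.6+25.0/2 = 14.1).
Mode = β/(α+1) = 14.1/9.4 = 1.500.
Mean = β/(α−1) = 14.1/7.4 = 1.905.
Right-skewed posterior ⇒ mode < mean.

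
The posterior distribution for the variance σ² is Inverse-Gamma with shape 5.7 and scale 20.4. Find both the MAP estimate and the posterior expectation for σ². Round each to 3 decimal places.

Mode = β/(α+1) = 20.4/6.7 = 3.045.
Mean = β/(α−1) = 20.4/4.7 = 4.340.

MAP = 3.045, posterior mean = 4.340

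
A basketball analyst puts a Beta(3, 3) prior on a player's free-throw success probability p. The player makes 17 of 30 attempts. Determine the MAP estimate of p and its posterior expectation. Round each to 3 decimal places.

MAP = 0.559, posterior mean = 0.556

Posterior: Beta(3+17, 3+13) = Beta(20, 16).
Mode = (20−1)/(20+16−2) = 19/34 = 0.559.
Mean = 20/(20+16) = 20/36 = 0.556.
The posterior is left-skewed, so the mode exceeds the mean.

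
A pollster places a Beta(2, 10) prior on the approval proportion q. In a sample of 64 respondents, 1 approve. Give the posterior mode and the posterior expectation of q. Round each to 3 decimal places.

MAP = 0.027, posterior mean = 0.039

Posterior: Beta(2+1, 10+63) = Beta(3, 73).
Mode = (3−1)/(3+73−2) = 2/74 = 0.027.
Mean = 3/(3+73) = 3/76 = 0.039.
Right-skewed posterior ⇒ mode < mean.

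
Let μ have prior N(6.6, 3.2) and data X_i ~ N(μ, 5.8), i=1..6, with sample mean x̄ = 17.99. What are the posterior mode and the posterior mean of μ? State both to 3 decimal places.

Posterior for μ is Normal. Precision-weighted mean: (1/3.2·6.6 + 6/5.8·17.99) / (1/3.2 + 6/5.8) = 15.348.
A Normal posterior is symmetric, so mode = mean.

MAP: 15.348. Posterior mean: 15.348.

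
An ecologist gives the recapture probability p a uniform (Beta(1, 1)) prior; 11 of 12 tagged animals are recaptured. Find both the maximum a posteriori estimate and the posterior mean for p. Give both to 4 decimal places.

Posterior: Beta(1+11, 1+1) = Beta(12, 2).
Mode = (12−1)/(12+2−2) = 11/12 = 0.9167.
With a flat prior the MAP equals the MLE, 11/12.
Mean = 12/(12+2) = 12/14 = 0.8571.

p_MAP = 0.9167, E[p|data] = 0.8571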